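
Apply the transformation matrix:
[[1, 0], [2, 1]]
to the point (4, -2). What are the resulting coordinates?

Matrix multiplication:
[[1, 0], [2, 1]] × [4, -2]ᵀ
= [(1)(4) + (0)(-2), (2)(4) + (1)(-2)]ᵀ
= [4, 6]ᵀ
Result: (4, 6)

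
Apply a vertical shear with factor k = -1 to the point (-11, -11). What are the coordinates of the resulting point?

Shear matrix for vertical shear with factor k = -1:
[[1, 0], [-1, 1]]
Result: (-11, -11) → (-11, 0)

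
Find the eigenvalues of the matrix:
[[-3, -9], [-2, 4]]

Characteristic equation: det(A - λI) = 0
λ² - (trace)λ + (det) = 0
trace = -3 + 4 = 1, det = (-3)(4) - (-9)(-2) = -30
λ² - (1)λ + (-30) = 0
λ = (1 ± √((1)² - 4·(-30))) / 2 = (1 ± √121) / 2
Solving: λ = -5, 6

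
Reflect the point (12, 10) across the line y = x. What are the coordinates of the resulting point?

Reflection across line y = x: (12, 10) → (10, 12)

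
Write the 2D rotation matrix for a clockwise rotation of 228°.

Rotation matrix formula: [[cos θ, -sin θ], [sin θ, cos θ]]
A clockwise rotation by 228° is equivalent to a counterclockwise rotation by -228°.
For θ = -228°:
cos(-228°) = -0.6691
sin(-228°) = 0.7431
Result: [[-0.6691, -0.7431], [0.7431, -0.6691]]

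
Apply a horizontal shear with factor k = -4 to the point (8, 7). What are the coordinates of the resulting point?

Shear matrix for horizontal shear with factor k = -4:
[[1, -4], [0, 1]]
Result: (8, 7) → (-20, 7)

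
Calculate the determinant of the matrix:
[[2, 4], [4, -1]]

For a 2×2 matrix [[a, b], [c, d]], det = ad - bc
det = (2)(-1) - (4)(4) = -2 - 16 = -18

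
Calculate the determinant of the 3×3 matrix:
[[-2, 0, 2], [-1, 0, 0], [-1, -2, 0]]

Expansion along first row:
det = -2·det([[0,0],[-2,0]]) - 0·det([[-1,0],[-1,0]]) + 2·det([[-1,0],[-1,-2]])
    = -2·(0·0 - 0·-2) - 0·(-1·0 - 0·-1) + 2·(-1·-2 - 0·-1)
    = -2·0 - 0·0 + 2·2
    = 0 + 0 + 4 = 4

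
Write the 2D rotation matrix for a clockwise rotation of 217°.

Rotation matrix formula: [[cos θ, -sin θ], [sin θ, cos θ]]
A clockwise rotation by 217° is equivalent to a counterclockwise rotation by -217°.
For θ = -217°:
cos(-217°) = -0.7986
sin(-217°) = 0.6018
Result: [[-0.7986, -0.6018], [0.6018, -0.7986]]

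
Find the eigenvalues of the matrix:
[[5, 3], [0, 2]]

Characteristic equation: det(A - λI) = 0
λ² - (trace)λ + (det) = 0
trace = 5 + 2 = 7, det = (5)(2) - (3)(0) = 10
λ² - (7)λ + (10) = 0
λ = (7 ± √((7)² - 4·(10))) / 2 = (7 ± √9) / 2
Solving: λ = 2, 5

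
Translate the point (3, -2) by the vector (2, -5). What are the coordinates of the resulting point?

Translation by (2, -5) (homogeneous matrix [[1, 0, 2], [0, 1, -5], [0, 0, 1]]):
x' = 3 + 2 = 5
y' = -2 + -5 = -7
Result: (5, -7)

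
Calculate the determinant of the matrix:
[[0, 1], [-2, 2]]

For a 2×2 matrix [[a, b], [c, d]], det = ad - bc
det = (0)(2) - (1)(-2) = 0 - -2 = 2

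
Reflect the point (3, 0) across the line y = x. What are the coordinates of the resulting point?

Reflection across line y = x: (3, 0) → (0, 3)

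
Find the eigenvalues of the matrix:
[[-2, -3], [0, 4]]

Characteristic equation: det(A - λI) = 0
λ² - (trace)λ + (det) = 0
trace = -2 + 4 = 2, det = (-2)(4) - (-3)(0) = -8
λ² - (2)λ + (-8) = 0
λ = (2 ± √((2)² - 4·(-8))) / 2 = (2 ± √36) / 2
Solving: λ = -2, 4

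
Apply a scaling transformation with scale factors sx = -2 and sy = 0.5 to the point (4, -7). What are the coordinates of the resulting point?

Scaling matrix:
[[-2, 0], [0, 0.50]]
Result: (4 × -2, -7 × 0.5) = (-8, -3.5)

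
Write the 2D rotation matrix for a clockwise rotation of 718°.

Rotation matrix formula: [[cos θ, -sin θ], [sin θ, cos θ]]
A clockwise rotation by 718° is equivalent to a counterclockwise rotation by -718°.
For θ = -718°:
cos(-718°) = 0.9994
sin(-718°) = 0.0349
Result: [[0.9994, -0.0349], [0.0349, 0.9994]]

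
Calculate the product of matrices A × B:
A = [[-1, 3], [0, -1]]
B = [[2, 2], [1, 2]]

Matrix multiplication:
C[0][0] = -1×2 + 3×1 = 1
C[0][1] = -1×2 + 3×2 = 4
C[1][0] = 0×2 + -1×1 = -1
C[1][1] = 0×2 + -1×2 = -2
Result: [[1, 4], [-1, -2]]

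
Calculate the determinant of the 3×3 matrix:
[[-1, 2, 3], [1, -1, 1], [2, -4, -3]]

Expansion along first row:
det = -1·det([[-1,1],[-4,-3]]) - 2·det([[1,1],[2,-3]]) + 3·det([[1,-1],[2,-4]])
    = -1·(-1·-3 - 1·-4) - 2·(1·-3 - 1·2) + 3·(1·-4 - -1·2)
    = -1·7 - 2·-5 + 3·-2
    = -7 + 10 + -6 = -3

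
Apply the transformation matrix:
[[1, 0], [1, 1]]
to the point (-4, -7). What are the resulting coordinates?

Matrix multiplication:
[[1, 0], [1, 1]] × [-4, -7]ᵀ
= [(1)(-4) + (0)(-7), (1)(-4) + (1)(-7)]ᵀ
= [-4, -11]ᵀ
Result: (-4, -11)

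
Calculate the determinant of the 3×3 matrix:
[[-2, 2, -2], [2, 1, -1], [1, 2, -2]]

Expansion along first row:
det = -2·det([[1,-1],[2,-2]]) - 2·det([[2,-1],[1,-2]]) + -2·det([[2,1],[1,2]])
    = -2·(1·-2 - -1·2) - 2·(2·-2 - -1·1) + -2·(2·2 - 1·1)
    = -2·0 - 2·-3 + -2·3
    = 0 + 6 + -6 = 0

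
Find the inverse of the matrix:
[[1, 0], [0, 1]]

For [[a,b],[c,d]], inverse = (1/det)·[[d,-b],[-c,a]]
det = (1)(1) - (0)(0) = 1 - 0 = 1
Inverse = [[1, 0], [0, 1]]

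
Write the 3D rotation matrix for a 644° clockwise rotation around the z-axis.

Rotation matrix for clockwise 644° around z-axis:
A clockwise rotation by 644° is a counterclockwise rotation by -644°.
cos(-644°) = 0.2419, sin(-644°) = 0.9703
Result: [[0.2419, -0.9703, 0], [0.9703, 0.2419, 0], [0, 0, 1]]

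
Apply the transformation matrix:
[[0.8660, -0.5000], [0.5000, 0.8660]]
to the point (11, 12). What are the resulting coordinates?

Matrix multiplication:
[[0.8660, -0.5000], [0.5000, 0.8660]] × [11, 12]ᵀ
= [(0.8660)(11) + (-0.5000)(12), (0.5000)(11) + (0.8660)(12)]ᵀ
= [3.5260, 15.8920]ᵀ
Result: (3.5260, 15.8920)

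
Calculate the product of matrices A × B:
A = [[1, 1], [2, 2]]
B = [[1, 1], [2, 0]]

Matrix multiplication:
C[0][0] = 1×1 + 1×2 = 3
C[0][1] = 1×1 + 1×0 = 1
C[1][0] = 2×1 + 2×2 = 6
C[1][1] = 2×1 + 2×0 = 2
Result: [[3, 1], [6, 2]]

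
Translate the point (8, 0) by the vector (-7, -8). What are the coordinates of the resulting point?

Translation by (-7, -8) (homogeneous matrix [[1, 0, -7], [0, 1, -8], [0, 0, 1]]):
x' = 8 + -7 = 1
y' = 0 + -8 = -8
Result: (1, -8)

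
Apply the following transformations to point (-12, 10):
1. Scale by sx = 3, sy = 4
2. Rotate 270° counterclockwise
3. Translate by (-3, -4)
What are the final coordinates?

Step 1: Scale → (-36, 40)
Step 2: Rotate 270° → (40, 36)
Step 3: Translate → (37, 32)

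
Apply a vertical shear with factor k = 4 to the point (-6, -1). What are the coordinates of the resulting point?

Shear matrix for vertical shear with factor k = 4:
[[1, 0], [4, 1]]
Result: (-6, -1) → (-6, -25)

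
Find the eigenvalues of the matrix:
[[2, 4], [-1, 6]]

Characteristic equation: det(A - λI) = 0
λ² - (trace)λ + (det) = 0
trace = 2 + 6 = 8, det = (2)(6) - (4)(-1) = 16
λ² - (8)λ + (16) = 0
λ = (8 ± √((8)² - 4·(16))) / 2 = (8 ± √0) / 2
Solving: λ = 4, 4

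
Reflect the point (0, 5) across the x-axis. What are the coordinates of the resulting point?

Reflection across x-axis: (0, 5) → (0, -5)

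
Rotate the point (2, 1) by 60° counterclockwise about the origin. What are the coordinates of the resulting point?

Rotation matrix for 60°: [[cos 60°, -sin 60°], [sin 60°, cos 60°]] ≈ [[0.500000, -0.866025], [0.866025, 0.500000]]
[[0.500000, -0.866025], [0.866025, 0.500000]] × [2, 1]ᵀ ≈ [0.1340, 2.2321]ᵀ
Result: (0.1340, 2.2321)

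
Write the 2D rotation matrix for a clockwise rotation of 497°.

Rotation matrix formula: [[cos θ, -sin θ], [sin θ, cos θ]]
A clockwise rotation by 497° is equivalent to a counterclockwise rotation by -497°.
For θ = -497°:
cos(-497°) = -0.7314
sin(-497°) = -0.6820
Result: [[-0.7314, 0.6820], [-0.6820, -0.7314]]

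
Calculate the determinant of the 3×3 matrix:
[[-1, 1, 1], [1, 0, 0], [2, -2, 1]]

Expansion along first row:
det = -1·det([[0,0],[-2,1]]) - 1·det([[1,0],[2,1]]) + 1·det([[1,0],[2,-2]])
    = -1·(0·1 - 0·-2) - 1·(1·1 - 0·2) + 1·(1·-2 - 0·2)
    = -1·0 - 1·1 + 1·-2
    = 0 + -1 + -2 = -3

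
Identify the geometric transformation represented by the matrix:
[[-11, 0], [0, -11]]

This matrix represents: uniform scaling by factor -11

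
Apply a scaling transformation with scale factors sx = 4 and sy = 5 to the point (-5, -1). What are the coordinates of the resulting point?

Scaling matrix:
[[4, 0], [0, 5]]
Result: (-5 × 4, -1 × 5) = (-20, -5)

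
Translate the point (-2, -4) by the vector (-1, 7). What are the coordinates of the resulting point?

Translation by (-1, 7) (homogeneous matrix [[1, 0, -1], [0, 1, 7], [0, 0, 1]]):
x' = -2 + -1 = -3
y' = -4 + 7 = 3
Result: (-3, 3)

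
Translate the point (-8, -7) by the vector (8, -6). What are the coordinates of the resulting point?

Translation by (8, -6) (homogeneous matrix [[1, 0, 8], [0, 1, -6], [0, 0, 1]]):
x' = -8 + 8 = 0
y' = -7 + -6 = -13
Result: (0, -13)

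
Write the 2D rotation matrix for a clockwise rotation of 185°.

Rotation matrix formula: [[cos θ, -sin θ], [sin θ, cos θ]]
A clockwise rotation by 185° is equivalent to a counterclockwise rotation by -185°.
For θ = -185°:
cos(-185°) = -0.9962
sin(-185°) = 0.0872
Result: [[-0.9962, -0.0872], [0.0872, -0.9962]]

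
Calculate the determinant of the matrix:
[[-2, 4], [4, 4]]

For a 2×2 matrix [[a, b], [c, d]], det = ad - bc
det = (-2)(4) - (4)(4) = -8 - 16 = -24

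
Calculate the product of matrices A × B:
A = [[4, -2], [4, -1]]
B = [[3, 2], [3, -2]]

Matrix multiplication:
C[0][0] = 4×3 + -2×3 = 6
C[0][1] = 4×2 + -2×-2 = 12
C[1][0] = 4×3 + -1×3 = 9
C[1][1] = 4×2 + -1×-2 = 10
Result: [[6, 12], [9, 10]]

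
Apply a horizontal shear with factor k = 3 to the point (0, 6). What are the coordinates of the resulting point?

Shear matrix for horizontal shear with factor k = 3:
[[1, 3], [0, 1]]
Result: (0, 6) → (18, 6)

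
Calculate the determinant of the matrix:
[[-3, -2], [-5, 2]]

For a 2×2 matrix [[a, b], [c, d]], det = ad - bc
det = (-3)(2) - (-2)(-5) = -6 - 10 = -16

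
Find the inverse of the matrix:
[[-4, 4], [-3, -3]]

For [[a,b],[c,d]], inverse = (1/det)·[[d,-b],[-c,a]]
det = (-4)(-3) - (4)(-3) = 12 - -12 = 24
Inverse = (1/24)·[[-3, -4], [3, -4]]
= [[-1/8, -1/6], [1/8, -1/6]]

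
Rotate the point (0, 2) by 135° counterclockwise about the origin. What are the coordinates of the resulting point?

Rotation matrix for 135°: [[cos 135°, -sin 135°], [sin 135°, cos 135°]] ≈ [[-0.707107, -0.707107], [0.707107, -0.707107]]
[[-0.707107, -0.707107], [0.707107, -0.707107]] × [0, 2]ᵀ ≈ [-1.4142, -1.4142]ᵀ
Result: (-1.4142, -1.4142)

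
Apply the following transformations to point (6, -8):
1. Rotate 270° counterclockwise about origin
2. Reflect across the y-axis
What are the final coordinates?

Step 1: Rotate 270° → (-8, -6)
Step 2: Reflect across y-axis → (8, -6)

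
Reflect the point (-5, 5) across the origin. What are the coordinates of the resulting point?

Reflection across origin: (-5, 5) → (5, -5)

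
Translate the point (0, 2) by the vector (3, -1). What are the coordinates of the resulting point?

Translation by (3, -1) (homogeneous matrix [[1, 0, 3], [0, 1, -1], [0, 0, 1]]):
x' = 0 + 3 = 3
y' = 2 + -1 = 1
Result: (3, 1)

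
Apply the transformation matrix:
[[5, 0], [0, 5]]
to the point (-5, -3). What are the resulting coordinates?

Matrix multiplication:
[[5, 0], [0, 5]] × [-5, -3]ᵀ
= [(5)(-5) + (0)(-3), (0)(-5) + (5)(-3)]ᵀ
= [-25, -15]ᵀ
Result: (-25, -15)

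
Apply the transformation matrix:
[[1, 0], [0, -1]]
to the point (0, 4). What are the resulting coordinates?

Matrix multiplication:
[[1, 0], [0, -1]] × [0, 4]ᵀ
= [(1)(0) + (0)(4), (0)(0) + (-1)(4)]ᵀ
= [0, -4]ᵀ
Result: (0, -4)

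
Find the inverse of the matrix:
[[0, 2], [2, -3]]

For [[a,b],[c,d]], inverse = (1/det)·[[d,-b],[-c,a]]
det = (0)(-3) - (2)(2) = 0 - 4 = -4
Inverse = (1/-4)·[[-3, -2], [-2, 0]]
= [[3/4, 1/2], [1/2, 0]]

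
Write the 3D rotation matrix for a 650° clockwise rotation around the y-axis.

Rotation matrix for clockwise 650° around y-axis:
A clockwise rotation by 650° is a counterclockwise rotation by -650°.
cos(-650°) = 0.3420, sin(-650°) = 0.9397
Result: [[0.3420, 0, 0.9397], [0, 1, 0], [-0.9397, 0, 0.3420]]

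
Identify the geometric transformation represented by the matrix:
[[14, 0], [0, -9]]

This matrix represents: non-uniform scaling by sx = 14, sy = -9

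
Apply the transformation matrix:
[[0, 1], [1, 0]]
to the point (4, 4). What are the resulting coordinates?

Matrix multiplication:
[[0, 1], [1, 0]] × [4, 4]ᵀ
= [(0)(4) + (1)(4), (1)(4) + (0)(4)]ᵀ
= [4, 4]ᵀ
Result: (4, 4)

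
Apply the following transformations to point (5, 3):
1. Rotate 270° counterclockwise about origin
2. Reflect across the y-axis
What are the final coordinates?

Step 1: Rotate 270° → (3, -5)
Step 2: Reflect across y-axis → (-3, -5)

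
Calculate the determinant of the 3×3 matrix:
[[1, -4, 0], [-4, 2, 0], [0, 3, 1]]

Expansion along first row:
det = 1·det([[2,0],[3,1]]) - -4·det([[-4,0],[0,1]]) + 0·det([[-4,2],[0,3]])
    = 1·(2·1 - 0·3) - -4·(-4·1 - 0·0) + 0·(-4·3 - 2·0)
    = 1·2 - -4·-4 + 0·-12
    = 2 + -16 + 0 = -14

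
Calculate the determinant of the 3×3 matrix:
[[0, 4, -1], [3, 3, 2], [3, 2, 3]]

Expansion along first row:
det = 0·det([[3,2],[2,3]]) - 4·det([[3,2],[3,3]]) + -1·det([[3,3],[3,2]])
    = 0·(3·3 - 2·2) - 4·(3·3 - 2·3) + -1·(3·2 - 3·3)
    = 0·5 - 4·3 + -1·-3
    = 0 + -12 + 3 = -9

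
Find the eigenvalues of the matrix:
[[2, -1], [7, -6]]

Characteristic equation: det(A - λI) = 0
λ² - (trace)λ + (det) = 0
trace = 2 + -6 = -4, det = (2)(-6) - (-1)(7) = -5
λ² - (-4)λ + (-5) = 0
λ = (-4 ± √((-4)² - 4·(-5))) / 2 = (-4 ± √36) / 2
Solving: λ = -5, 1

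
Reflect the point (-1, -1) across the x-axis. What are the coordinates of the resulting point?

Reflection across x-axis: (-1, -1) → (-1, 1)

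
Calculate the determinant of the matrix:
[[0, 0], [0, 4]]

For a 2×2 matrix [[a, b], [c, d]], det = ad - bc
det = (0)(4) - (0)(0) = 0 - 0 = 0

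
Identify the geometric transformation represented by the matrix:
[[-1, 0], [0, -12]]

This matrix represents: non-uniform scaling by sx = -1, sy = -12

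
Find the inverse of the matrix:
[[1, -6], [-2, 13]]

For [[a,b],[c,d]], inverse = (1/det)·[[d,-b],[-c,a]]
det = (1)(13) - (-6)(-2) = 13 - 12 = 1
Inverse = [[13, 6], [2, 1]]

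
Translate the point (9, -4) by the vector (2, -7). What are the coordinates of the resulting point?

Translation by (2, -7) (homogeneous matrix [[1, 0, 2], [0, 1, -7], [0, 0, 1]]):
x' = 9 + 2 = 11
y' = -4 + -7 = -11
Result: (11, -11)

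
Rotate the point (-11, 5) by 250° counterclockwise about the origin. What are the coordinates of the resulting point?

Rotation matrix for 250°: [[cos 250°, -sin 250°], [sin 250°, cos 250°]] ≈ [[-0.342020, 0.939693], [-0.939693, -0.342020]]
[[-0.342020, 0.939693], [-0.939693, -0.342020]] × [-11, 5]ᵀ ≈ [8.4607, 8.6265]ᵀ
Result: (8.4607, 8.6265)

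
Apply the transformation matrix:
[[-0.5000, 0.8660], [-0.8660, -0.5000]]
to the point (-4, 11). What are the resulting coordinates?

Matrix multiplication:
[[-0.5000, 0.8660], [-0.8660, -0.5000]] × [-4, 11]ᵀ
= [(-0.5000)(-4) + (0.8660)(11), (-0.8660)(-4) + (-0.5000)(11)]ᵀ
= [11.5260, -2.0360]ᵀ
Result: (11.5260, -2.0360)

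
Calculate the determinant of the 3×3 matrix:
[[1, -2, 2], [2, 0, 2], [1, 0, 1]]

Expansion along first row:
det = 1·det([[0,2],[0,1]]) - -2·det([[2,2],[1,1]]) + 2·det([[2,0],[1,0]])
    = 1·(0·1 - 2·0) - -2·(2·1 - 2·1) + 2·(2·0 - 0·1)
    = 1·0 - -2·0 + 2·0
    = 0 + 0 + 0 = 0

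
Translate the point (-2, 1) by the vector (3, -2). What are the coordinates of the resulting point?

Translation by (3, -2) (homogeneous matrix [[1, 0, 3], [0, 1, -2], [0, 0, 1]]):
x' = -2 + 3 = 1
y' = 1 + -2 = -1
Result: (1, -1)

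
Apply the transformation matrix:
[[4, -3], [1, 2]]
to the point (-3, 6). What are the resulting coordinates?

Matrix multiplication:
[[4, -3], [1, 2]] × [-3, 6]ᵀ
= [(4)(-3) + (-3)(6), (1)(-3) + (2)(6)]ᵀ
= [-30, 9]ᵀ
Result: (-30, 9)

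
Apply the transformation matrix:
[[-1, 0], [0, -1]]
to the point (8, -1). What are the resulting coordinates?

Matrix multiplication:
[[-1, 0], [0, -1]] × [8, -1]ᵀ
= [(-1)(8) + (0)(-1), (0)(8) + (-1)(-1)]ᵀ
= [-8, 1]ᵀ
Result: (-8, 1)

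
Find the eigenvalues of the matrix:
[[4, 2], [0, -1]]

Characteristic equation: det(A - λI) = 0
λ² - (trace)λ + (det) = 0
trace = 4 + -1 = 3, det = (4)(-1) - (2)(0) = -4
λ² - (3)λ + (-4) = 0
λ = (3 ± √((3)² - 4·(-4))) / 2 = (3 ± √25) / 2
Solving: λ = -1, 4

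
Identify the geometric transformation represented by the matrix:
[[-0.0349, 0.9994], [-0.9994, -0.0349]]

This matrix represents: rotation by 268° counterclockwise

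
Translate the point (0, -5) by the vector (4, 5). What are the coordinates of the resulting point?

Translation by (4, 5) (homogeneous matrix [[1, 0, 4], [0, 1, 5], [0, 0, 1]]):
x' = 0 + 4 = 4
y' = -5 + 5 = 0
Result: (4, 0)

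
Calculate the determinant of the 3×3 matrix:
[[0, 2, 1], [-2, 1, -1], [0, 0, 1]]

Expansion along first row:
det = 0·det([[1,-1],[0,1]]) - 2·det([[-2,-1],[0,1]]) + 1·det([[-2,1],[0,0]])
    = 0·(1·1 - -1·0) - 2·(-2·1 - -1·0) + 1·(-2·0 - 1·0)
    = 0·1 - 2·-2 + 1·0
    = 0 + 4 + 0 = 4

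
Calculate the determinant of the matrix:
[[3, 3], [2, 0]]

For a 2×2 matrix [[a, b], [c, d]], det = ad - bc
det = (3)(0) - (3)(2) = 0 - 6 = -6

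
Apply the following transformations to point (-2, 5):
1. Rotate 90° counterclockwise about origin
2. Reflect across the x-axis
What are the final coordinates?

Step 1: Rotate 90° → (-5, -2)
Step 2: Reflect across x-axis → (-5, 2)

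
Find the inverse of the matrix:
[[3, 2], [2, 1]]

For [[a,b],[c,d]], inverse = (1/det)·[[d,-b],[-c,a]]
det = (3)(1) - (2)(2) = 3 - 4 = -1
Inverse = (1/-1)·[[1, -2], [-2, 3]]
= [[-1, 2], [2, -3]]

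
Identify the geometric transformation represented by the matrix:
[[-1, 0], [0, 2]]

This matrix represents: non-uniform scaling by sx = -1, sy = 2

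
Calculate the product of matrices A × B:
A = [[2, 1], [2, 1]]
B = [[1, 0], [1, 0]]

Matrix multiplication:
C[0][0] = 2×1 + 1×1 = 3
C[0][1] = 2×0 + 1×0 = 0
C[1][0] = 2×1 + 1×1 = 3
C[1][1] = 2×0 + 1×0 = 0
Result: [[3, 0], [3, 0]]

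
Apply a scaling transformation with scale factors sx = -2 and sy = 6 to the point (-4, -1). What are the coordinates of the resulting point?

Scaling matrix:
[[-2, 0], [0, 6]]
Result: (-4 × -2, -1 × 6) = (8, -6)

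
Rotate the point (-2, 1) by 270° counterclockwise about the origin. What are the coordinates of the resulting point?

Rotation matrix for 270°: [[cos 270°, -sin 270°], [sin 270°, cos 270°]] = [[0, 1], [-1, 0]]
[[0, 1], [-1, 0]] × [-2, 1]ᵀ = [1, 2]ᵀ
Result: (1, 2)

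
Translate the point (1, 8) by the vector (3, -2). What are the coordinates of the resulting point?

Translation by (3, -2) (homogeneous matrix [[1, 0, 3], [0, 1, -2], [0, 0, 1]]):
x' = 1 + 3 = 4
y' = 8 + -2 = 6
Result: (4, 6)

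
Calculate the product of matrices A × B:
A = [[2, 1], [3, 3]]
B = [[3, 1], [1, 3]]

Matrix multiplication:
C[0][0] = 2×3 + 1×1 = 7
C[0][1] = 2×1 + 1×3 = 5
C[1][0] = 3×3 + 3×1 = 12
C[1][1] = 3×1 + 3×3 = 12
Result: [[7, 5], [12, 12]]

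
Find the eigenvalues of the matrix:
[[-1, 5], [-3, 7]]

Characteristic equation: det(A - λI) = 0
λ² - (trace)λ + (det) = 0
trace = -1 + 7 = 6, det = (-1)(7) - (5)(-3) = 8
λ² - (6)λ + (8) = 0
λ = (6 ± √((6)² - 4·(8))) / 2 = (6 ± √4) / 2
Solving: λ = 2, 4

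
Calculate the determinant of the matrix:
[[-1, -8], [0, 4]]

For a 2×2 matrix [[a, b], [c, d]], det = ad - bc
det = (-1)(4) - (-8)(0) = -4 - 0 = -4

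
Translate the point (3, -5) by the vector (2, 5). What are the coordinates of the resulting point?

Translation by (2, 5) (homogeneous matrix [[1, 0, 2], [0, 1, 5], [0, 0, 1]]):
x' = 3 + 2 = 5
y' = -5 + 5 = 0
Result: (5, 0)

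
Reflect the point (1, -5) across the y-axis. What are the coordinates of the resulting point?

Reflection across y-axis: (1, -5) → (-1, -5)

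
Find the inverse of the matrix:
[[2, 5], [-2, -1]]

For [[a,b],[c,d]], inverse = (1/det)·[[d,-b],[-c,a]]
det = (2)(-1) - (5)(-2) = -2 - -10 = 8
Inverse = (1/8)·[[-1, -5], [2, 2]]
= [[-1/8, -5/8], [1/4, 1/4]]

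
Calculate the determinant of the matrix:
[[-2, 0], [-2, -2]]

For a 2×2 matrix [[a, b], [c, d]], det = ad - bc
det = (-2)(-2) - (0)(-2) = 4 - 0 = 4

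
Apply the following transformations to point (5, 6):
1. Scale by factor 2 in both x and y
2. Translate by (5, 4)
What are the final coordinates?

Step 1: Scale (5, 6) by 2 → (10, 12)
Step 2: Translate by (5, 4) → (15, 16)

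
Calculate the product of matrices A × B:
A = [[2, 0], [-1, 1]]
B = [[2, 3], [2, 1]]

Matrix multiplication:
C[0][0] = 2×2 + 0×2 = 4
C[0][1] = 2×3 + 0×1 = 6
C[1][0] = -1×2 + 1×2 = 0
C[1][1] = -1×3 + 1×1 = -2
Result: [[4, 6], [0, -2]]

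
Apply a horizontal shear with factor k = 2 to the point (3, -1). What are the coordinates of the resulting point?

Shear matrix for horizontal shear with factor k = 2:
[[1, 2], [0, 1]]
Result: (3, -1) → (1, -1)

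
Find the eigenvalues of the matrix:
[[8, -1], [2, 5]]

Characteristic equation: det(A - λI) = 0
λ² - (trace)λ + (det) = 0
trace = 8 + 5 = 13, det = (8)(5) - (-1)(2) = 42
λ² - (13)λ + (42) = 0
λ = (13 ± √((13)² - 4·(42))) / 2 = (13 ± √1) / 2
Solving: λ = 6, 7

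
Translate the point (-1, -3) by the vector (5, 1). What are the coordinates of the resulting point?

Translation by (5, 1) (homogeneous matrix [[1, 0, 5], [0, 1, 1], [0, 0, 1]]):
x' = -1 + 5 = 4
y' = -3 + 1 = -2
Result: (4, -2)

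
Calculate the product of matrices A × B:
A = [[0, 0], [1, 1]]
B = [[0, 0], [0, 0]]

Matrix multiplication:
C[0][0] = 0×0 + 0×0 = 0
C[0][1] = 0×0 + 0×0 = 0
C[1][0] = 1×0 + 1×0 = 0
C[1][1] = 1×0 + 1×0 = 0
Result: [[0, 0], [0, 0]]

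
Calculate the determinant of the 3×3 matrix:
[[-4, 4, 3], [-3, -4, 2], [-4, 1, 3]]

Expansion along first row:
det = -4·det([[-4,2],[1,3]]) - 4·det([[-3,2],[-4,3]]) + 3·det([[-3,-4],[-4,1]])
    = -4·(-4·3 - 2·1) - 4·(-3·3 - 2·-4) + 3·(-3·1 - -4·-4)
    = -4·-14 - 4·-1 + 3·-19
    = 56 + 4 + -57 = 3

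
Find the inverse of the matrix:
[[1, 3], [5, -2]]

For [[a,b],[c,d]], inverse = (1/det)·[[d,-b],[-c,a]]
det = (1)(-2) - (3)(5) = -2 - 15 = -17
Inverse = (1/-17)·[[-2, -3], [-5, 1]]
= [[2/17, 3/17], [5/17, -1/17]]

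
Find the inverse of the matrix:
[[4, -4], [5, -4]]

For [[a,b],[c,d]], inverse = (1/det)·[[d,-b],[-c,a]]
det = (4)(-4) - (-4)(5) = -16 - -20 = 4
Inverse = (1/4)·[[-4, 4], [-5, 4]]
= [[-1, 1], [-5/4, 1]]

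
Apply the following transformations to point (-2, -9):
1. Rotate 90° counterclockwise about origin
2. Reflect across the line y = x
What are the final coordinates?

Step 1: Rotate 90° → (9, -2)
Step 2: Reflect across line y = x → (-2, 9)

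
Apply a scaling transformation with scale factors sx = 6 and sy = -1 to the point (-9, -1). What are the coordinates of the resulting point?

Scaling matrix:
[[6, 0], [0, -1]]
Result: (-9 × 6, -1 × -1) = (-54, 1)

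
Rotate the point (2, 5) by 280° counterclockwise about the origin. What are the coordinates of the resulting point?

Rotation matrix for 280°: [[cos 280°, -sin 280°], [sin 280°, cos 280°]] ≈ [[0.173648, 0.984808], [-0.984808, 0.173648]]
[[0.173648, 0.984808], [-0.984808, 0.173648]] × [2, 5]ᵀ ≈ [5.2713, -1.1014]ᵀ
Result: (5.2713, -1.1014)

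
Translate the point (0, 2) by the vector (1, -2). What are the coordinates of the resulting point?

Translation by (1, -2) (homogeneous matrix [[1, 0, 1], [0, 1, -2], [0, 0, 1]]):
x' = 0 + 1 = 1
y' = 2 + -2 = 0
Result: (1, 0)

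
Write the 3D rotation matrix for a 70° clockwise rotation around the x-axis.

Rotation matrix for clockwise 70° around x-axis:
A clockwise rotation by 70° is a counterclockwise rotation by -70°.
cos(-70°) = 0.3420, sin(-70°) = -0.9397
Result: [[1, 0, 0], [0, 0.3420, 0.9397], [0, -0.9397, 0.3420]]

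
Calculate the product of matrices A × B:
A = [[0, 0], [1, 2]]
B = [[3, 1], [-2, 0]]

Matrix multiplication:
C[0][0] = 0×3 + 0×-2 = 0
C[0][1] = 0×1 + 0×0 = 0
C[1][0] = 1×3 + 2×-2 = -1
C[1][1] = 1×1 + 2×0 = 1
Result: [[0, 0], [-1, 1]]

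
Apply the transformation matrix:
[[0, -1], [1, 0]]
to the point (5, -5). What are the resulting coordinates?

Matrix multiplication:
[[0, -1], [1, 0]] × [5, -5]ᵀ
= [(0)(5) + (-1)(-5), (1)(5) + (0)(-5)]ᵀ
= [5, 5]ᵀ
Result: (5, 5)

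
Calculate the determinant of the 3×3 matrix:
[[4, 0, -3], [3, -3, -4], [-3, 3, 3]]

Expansion along first row:
det = 4·det([[-3,-4],[3,3]]) - 0·det([[3,-4],[-3,3]]) + -3·det([[3,-3],[-3,3]])
    = 4·(-3·3 - -4·3) - 0·(3·3 - -4·-3) + -3·(3·3 - -3·-3)
    = 4·3 - 0·-3 + -3·0
    = 12 + 0 + 0 = 12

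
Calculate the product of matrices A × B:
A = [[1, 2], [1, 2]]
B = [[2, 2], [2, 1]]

Matrix multiplication:
C[0][0] = 1×2 + 2×2 = 6
C[0][1] = 1×2 + 2×1 = 4
C[1][0] = 1×2 + 2×2 = 6
C[1][1] = 1×2 + 2×1 = 4
Result: [[6, 4], [6, 4]]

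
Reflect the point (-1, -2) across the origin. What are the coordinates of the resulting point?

Reflection across origin: (-1, -2) → (1, 2)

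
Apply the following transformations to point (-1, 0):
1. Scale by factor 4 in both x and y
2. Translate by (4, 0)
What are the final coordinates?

Step 1: Scale (-1, 0) by 4 → (-4, 0)
Step 2: Translate by (4, 0) → (0, 0)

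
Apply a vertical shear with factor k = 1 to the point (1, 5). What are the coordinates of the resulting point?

Shear matrix for vertical shear with factor k = 1:
[[1, 0], [1, 1]]
Result: (1, 5) → (1, 6)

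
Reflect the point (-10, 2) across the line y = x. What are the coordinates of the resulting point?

Reflection across line y = x: (-10, 2) → (2, -10)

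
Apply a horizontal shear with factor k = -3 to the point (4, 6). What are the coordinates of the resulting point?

Shear matrix for horizontal shear with factor k = -3:
[[1, -3], [0, 1]]
Result: (4, 6) → (-14, 6)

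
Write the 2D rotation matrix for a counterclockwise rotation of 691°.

Rotation matrix formula: [[cos θ, -sin θ], [sin θ, cos θ]]
For θ = 691°:
cos(691°) = 0.8746
sin(691°) = -0.4848
Result: [[0.8746, 0.4848], [-0.4848, 0.8746]]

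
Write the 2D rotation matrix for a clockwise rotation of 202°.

Rotation matrix formula: [[cos θ, -sin θ], [sin θ, cos θ]]
A clockwise rotation by 202° is equivalent to a counterclockwise rotation by -202°.
For θ = -202°:
cos(-202°) = -0.9272
sin(-202°) = 0.3746
Result: [[-0.9272, -0.3746], [0.3746, -0.9272]]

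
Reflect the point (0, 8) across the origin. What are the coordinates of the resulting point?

Reflection across origin: (0, 8) → (0, -8)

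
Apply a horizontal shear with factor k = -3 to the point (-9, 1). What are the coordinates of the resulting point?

Shear matrix for horizontal shear with factor k = -3:
[[1, -3], [0, 1]]
Result: (-9, 1) → (-12, 1)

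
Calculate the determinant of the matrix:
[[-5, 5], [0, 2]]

For a 2×2 matrix [[a, b], [c, d]], det = ad - bc
det = (-5)(2) - (5)(0) = -10 - 0 = -10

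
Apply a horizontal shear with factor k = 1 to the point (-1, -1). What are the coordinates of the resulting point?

Shear matrix for horizontal shear with factor k = 1:
[[1, 1], [0, 1]]
Result: (-1, -1) → (-2, -1)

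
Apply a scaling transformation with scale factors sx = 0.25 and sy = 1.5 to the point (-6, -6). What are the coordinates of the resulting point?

Scaling matrix:
[[0.25, 0], [0, 1.50]]
Result: (-6 × 0.25, -6 × 1.5) = (-1.5, -9)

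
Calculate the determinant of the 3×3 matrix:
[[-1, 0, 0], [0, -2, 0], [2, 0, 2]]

Expansion along first row:
det = -1·det([[-2,0],[0,2]]) - 0·det([[0,0],[2,2]]) + 0·det([[0,-2],[2,0]])
    = -1·(-2·2 - 0·0) - 0·(0·2 - 0·2) + 0·(0·0 - -2·2)
    = -1·-4 - 0·0 + 0·4
    = 4 + 0 + 0 = 4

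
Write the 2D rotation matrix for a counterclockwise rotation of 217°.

Rotation matrix formula: [[cos θ, -sin θ], [sin θ, cos θ]]
For θ = 217°:
cos(217°) = -0.7986
sin(217°) = -0.6018
Result: [[-0.7986, 0.6018], [-0.6018, -0.7986]]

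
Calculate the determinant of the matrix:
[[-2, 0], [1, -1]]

For a 2×2 matrix [[a, b], [c, d]], det = ad - bc
det = (-2)(-1) - (0)(1) = 2 - 0 = 2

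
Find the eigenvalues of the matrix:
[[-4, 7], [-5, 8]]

Characteristic equation: det(A - λI) = 0
λ² - (trace)λ + (det) = 0
trace = -4 + 8 = 4, det = (-4)(8) - (7)(-5) = 3
λ² - (4)λ + (3) = 0
λ = (4 ± √((4)² - 4·(3))) / 2 = (4 ± √4) / 2
Solving: λ = 1, 3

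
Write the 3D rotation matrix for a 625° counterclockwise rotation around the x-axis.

Rotation matrix for counterclockwise 625° around x-axis:
cos(625°) = -0.0872, sin(625°) = -0.9962
Result: [[1, 0, 0], [0, -0.0872, 0.9962], [0, -0.9962, -0.0872]]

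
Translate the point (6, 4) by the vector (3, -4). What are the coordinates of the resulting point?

Translation by (3, -4) (homogeneous matrix [[1, 0, 3], [0, 1, -4], [0, 0, 1]]):
x' = 6 + 3 = 9
y' = 4 + -4 = 0
Result: (9, 0)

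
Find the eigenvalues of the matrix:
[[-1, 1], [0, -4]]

Characteristic equation: det(A - λI) = 0
λ² - (trace)λ + (det) = 0
trace = -1 + -4 = -5, det = (-1)(-4) - (1)(0) = 4
λ² - (-5)λ + (4) = 0
λ = (-5 ± √((-5)² - 4·(4))) / 2 = (-5 ± √9) / 2
Solving: λ = -4, -1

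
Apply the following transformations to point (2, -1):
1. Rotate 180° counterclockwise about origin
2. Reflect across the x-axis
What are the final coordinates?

Step 1: Rotate 180° → (-2, 1)
Step 2: Reflect across x-axis → (-2, -1)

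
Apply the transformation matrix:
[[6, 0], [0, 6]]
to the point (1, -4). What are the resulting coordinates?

Matrix multiplication:
[[6, 0], [0, 6]] × [1, -4]ᵀ
= [(6)(1) + (0)(-4), (0)(1) + (6)(-4)]ᵀ
= [6, -24]ᵀ
Result: (6, -24)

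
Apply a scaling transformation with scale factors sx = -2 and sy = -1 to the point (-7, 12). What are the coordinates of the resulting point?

Scaling matrix:
[[-2, 0], [0, -1]]
Result: (-7 × -2, 12 × -1) = (14, -12)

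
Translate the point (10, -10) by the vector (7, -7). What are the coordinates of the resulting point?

Translation by (7, -7) (homogeneous matrix [[1, 0, 7], [0, 1, -7], [0, 0, 1]]):
x' = 10 + 7 = 17
y' = -10 + -7 = -17
Result: (17, -17)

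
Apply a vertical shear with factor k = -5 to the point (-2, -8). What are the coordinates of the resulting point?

Shear matrix for vertical shear with factor k = -5:
[[1, 0], [-5, 1]]
Result: (-2, -8) → (-2, 2)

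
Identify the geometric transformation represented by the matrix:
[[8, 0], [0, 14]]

This matrix represents: non-uniform scaling by sx = 8, sy = 14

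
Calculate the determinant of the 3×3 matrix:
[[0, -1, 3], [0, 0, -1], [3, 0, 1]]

Expansion along first row:
det = 0·det([[0,-1],[0,1]]) - -1·det([[0,-1],[3,1]]) + 3·det([[0,0],[3,0]])
    = 0·(0·1 - -1·0) - -1·(0·1 - -1·3) + 3·(0·0 - 0·3)
    = 0·0 - -1·3 + 3·0
    = 0 + 3 + 0 = 3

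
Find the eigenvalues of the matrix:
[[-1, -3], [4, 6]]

Characteristic equation: det(A - λI) = 0
λ² - (trace)λ + (det) = 0
trace = -1 + 6 = 5, det = (-1)(6) - (-3)(4) = 6
λ² - (5)λ + (6) = 0
λ = (5 ± √((5)² - 4·(6))) / 2 = (5 ± √1) / 2
Solving: λ = 2, 3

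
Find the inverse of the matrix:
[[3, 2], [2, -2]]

For [[a,b],[c,d]], inverse = (1/det)·[[d,-b],[-c,a]]
det = (3)(-2) - (2)(2) = -6 - 4 = -10
Inverse = (1/-10)·[[-2, -2], [-2, 3]]
= [[1/5, 1/5], [1/5, -3/10]]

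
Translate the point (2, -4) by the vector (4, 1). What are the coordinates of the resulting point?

Translation by (4, 1) (homogeneous matrix [[1, 0, 4], [0, 1, 1], [0, 0, 1]]):
x' = 2 + 4 = 6
y' = -4 + 1 = -3
Result: (6, -3)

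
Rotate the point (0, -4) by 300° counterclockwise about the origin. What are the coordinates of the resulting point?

Rotation matrix for 300°: [[cos 300°, -sin 300°], [sin 300°, cos 300°]] ≈ [[0.500000, 0.866025], [-0.866025, 0.500000]]
[[0.500000, 0.866025], [-0.866025, 0.500000]] × [0, -4]ᵀ ≈ [-3.4641, -2]ᵀ
Result: (-3.4641, -2)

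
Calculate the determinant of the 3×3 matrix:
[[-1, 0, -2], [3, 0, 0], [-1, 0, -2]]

Expansion along first row:
det = -1·det([[0,0],[0,-2]]) - 0·det([[3,0],[-1,-2]]) + -2·det([[3,0],[-1,0]])
    = -1·(0·-2 - 0·0) - 0·(3·-2 - 0·-1) + -2·(3·0 - 0·-1)
    = -1·0 - 0·-6 + -2·0
    = 0 + 0 + 0 = 0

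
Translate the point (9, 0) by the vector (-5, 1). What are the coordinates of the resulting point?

Translation by (-5, 1) (homogeneous matrix [[1, 0, -5], [0, 1, 1], [0, 0, 1]]):
x' = 9 + -5 = 4
y' = 0 + 1 = 1
Result: (4, 1)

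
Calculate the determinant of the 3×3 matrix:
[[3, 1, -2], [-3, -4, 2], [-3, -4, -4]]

Expansion along first row:
det = 3·det([[-4,2],[-4,-4]]) - 1·det([[-3,2],[-3,-4]]) + -2·det([[-3,-4],[-3,-4]])
    = 3·(-4·-4 - 2·-4) - 1·(-3·-4 - 2·-3) + -2·(-3·-4 - -4·-3)
    = 3·24 - 1·18 + -2·0
    = 72 + -18 + 0 = 54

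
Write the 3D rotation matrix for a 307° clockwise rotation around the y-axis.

Rotation matrix for clockwise 307° around y-axis:
A clockwise rotation by 307° is a counterclockwise rotation by -307°.
cos(-307°) = 0.6018, sin(-307°) = 0.7986
Result: [[0.6018, 0, 0.7986], [0, 1, 0], [-0.7986, 0, 0.6018]]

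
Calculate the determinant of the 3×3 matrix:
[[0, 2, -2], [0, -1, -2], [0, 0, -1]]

Expansion along first row:
det = 0·det([[-1,-2],[0,-1]]) - 2·det([[0,-2],[0,-1]]) + -2·det([[0,-1],[0,0]])
    = 0·(-1·-1 - -2·0) - 2·(0·-1 - -2·0) + -2·(0·0 - -1·0)
    = 0·1 - 2·0 + -2·0
    = 0 + 0 + 0 = 0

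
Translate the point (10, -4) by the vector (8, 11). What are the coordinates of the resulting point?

Translation by (8, 11) (homogeneous matrix [[1, 0, 8], [0, 1, 11], [0, 0, 1]]):
x' = 10 + 8 = 18
y' = -4 + 11 = 7
Result: (18, 7)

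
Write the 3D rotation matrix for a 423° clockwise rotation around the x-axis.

Rotation matrix for clockwise 423° around x-axis:
A clockwise rotation by 423° is a counterclockwise rotation by -423°.
cos(-423°) = 0.4540, sin(-423°) = -0.8910
Result: [[1, 0, 0], [0, 0.4540, 0.8910], [0, -0.8910, 0.4540]]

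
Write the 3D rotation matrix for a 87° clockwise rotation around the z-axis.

Rotation matrix for clockwise 87° around z-axis:
A clockwise rotation by 87° is a counterclockwise rotation by -87°.
cos(-87°) = 0.0523, sin(-87°) = -0.9986
Result: [[0.0523, 0.9986, 0], [-0.9986, 0.0523, 0], [0, 0, 1]]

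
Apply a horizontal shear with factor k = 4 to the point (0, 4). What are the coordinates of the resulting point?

Shear matrix for horizontal shear with factor k = 4:
[[1, 4], [0, 1]]
Result: (0, 4) → (16, 4)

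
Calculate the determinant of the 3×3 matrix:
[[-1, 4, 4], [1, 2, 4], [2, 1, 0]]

Expansion along first row:
det = -1·det([[2,4],[1,0]]) - 4·det([[1,4],[2,0]]) + 4·det([[1,2],[2,1]])
    = -1·(2·0 - 4·1) - 4·(1·0 - 4·2) + 4·(1·1 - 2·2)
    = -1·-4 - 4·-8 + 4·-3
    = 4 + 32 + -12 = 24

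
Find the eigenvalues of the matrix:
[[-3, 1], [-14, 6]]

Characteristic equation: det(A - λI) = 0
λ² - (trace)λ + (det) = 0
trace = -3 + 6 = 3, det = (-3)(6) - (1)(-14) = -4
λ² - (3)λ + (-4) = 0
λ = (3 ± √((3)² - 4·(-4))) / 2 = (3 ± √25) / 2
Solving: λ = -1, 4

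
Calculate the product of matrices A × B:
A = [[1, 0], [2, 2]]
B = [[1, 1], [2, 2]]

Matrix multiplication:
C[0][0] = 1×1 + 0×2 = 1
C[0][1] = 1×1 + 0×2 = 1
C[1][0] = 2×1 + 2×2 = 6
C[1][1] = 2×1 + 2×2 = 6
Result: [[1, 1], [6, 6]]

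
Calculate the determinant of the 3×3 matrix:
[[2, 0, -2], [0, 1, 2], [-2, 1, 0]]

Expansion along first row:
det = 2·det([[1,2],[1,0]]) - 0·det([[0,2],[-2,0]]) + -2·det([[0,1],[-2,1]])
    = 2·(1·0 - 2·1) - 0·(0·0 - 2·-2) + -2·(0·1 - 1·-2)
    = 2·-2 - 0·4 + -2·2
    = -4 + 0 + -4 = -8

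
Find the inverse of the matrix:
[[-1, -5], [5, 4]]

For [[a,b],[c,d]], inverse = (1/det)·[[d,-b],[-c,a]]
det = (-1)(4) - (-5)(5) = -4 - -25 = 21
Inverse = (1/21)·[[4, 5], [-5, -1]]
= [[4/21, 5/21], [-5/21, -1/21]]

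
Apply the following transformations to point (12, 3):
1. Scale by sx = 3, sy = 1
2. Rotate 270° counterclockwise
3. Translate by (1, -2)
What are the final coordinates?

Step 1: Scale → (36, 3)
Step 2: Rotate 270° → (3, -36)
Step 3: Translate → (4, -38)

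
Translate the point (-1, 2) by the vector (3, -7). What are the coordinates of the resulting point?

Translation by (3, -7) (homogeneous matrix [[1, 0, 3], [0, 1, -7], [0, 0, 1]]):
x' = -1 + 3 = 2
y' = 2 + -7 = -5
Result: (2, -5)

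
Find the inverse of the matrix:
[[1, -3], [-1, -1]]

For [[a,b],[c,d]], inverse = (1/det)·[[d,-b],[-c,a]]
det = (1)(-1) - (-3)(-1) = -1 - 3 = -4
Inverse = (1/-4)·[[-1, 3], [1, 1]]
= [[1/4, -3/4], [-1/4, -1/4]]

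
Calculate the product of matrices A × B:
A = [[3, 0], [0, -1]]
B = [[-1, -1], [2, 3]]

Matrix multiplication:
C[0][0] = 3×-1 + 0×2 = -3
C[0][1] = 3×-1 + 0×3 = -3
C[1][0] = 0×-1 + -1×2 = -2
C[1][1] = 0×-1 + -1×3 = -3
Result: [[-3, -3], [-2, -3]]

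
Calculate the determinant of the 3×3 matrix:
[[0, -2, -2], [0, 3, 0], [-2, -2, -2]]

Expansion along first row:
det = 0·det([[3,0],[-2,-2]]) - -2·det([[0,0],[-2,-2]]) + -2·det([[0,3],[-2,-2]])
    = 0·(3·-2 - 0·-2) - -2·(0·-2 - 0·-2) + -2·(0·-2 - 3·-2)
    = 0·-6 - -2·0 + -2·6
    = 0 + 0 + -12 = -12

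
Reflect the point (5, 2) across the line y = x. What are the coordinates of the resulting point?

Reflection across line y = x: (5, 2) → (2, 5)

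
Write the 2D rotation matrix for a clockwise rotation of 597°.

Rotation matrix formula: [[cos θ, -sin θ], [sin θ, cos θ]]
A clockwise rotation by 597° is equivalent to a counterclockwise rotation by -597°.
For θ = -597°:
cos(-597°) = -0.5446
sin(-597°) = 0.8387
Result: [[-0.5446, -0.8387], [0.8387, -0.5446]]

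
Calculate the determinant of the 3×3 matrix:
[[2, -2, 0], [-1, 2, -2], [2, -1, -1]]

Expansion along first row:
det = 2·det([[2,-2],[-1,-1]]) - -2·det([[-1,-2],[2,-1]]) + 0·det([[-1,2],[2,-1]])
    = 2·(2·-1 - -2·-1) - -2·(-1·-1 - -2·2) + 0·(-1·-1 - 2·2)
    = 2·-4 - -2·5 + 0·-3
    = -8 + 10 + 0 = 2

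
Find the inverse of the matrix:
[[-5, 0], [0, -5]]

For [[a,b],[c,d]], inverse = (1/det)·[[d,-b],[-c,a]]
det = (-5)(-5) - (0)(0) = 25 - 0 = 25
Inverse = (1/25)·[[-5, 0], [0, -5]]
= [[-1/5, 0], [0, -1/5]]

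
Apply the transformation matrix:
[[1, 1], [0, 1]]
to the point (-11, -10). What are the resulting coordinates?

Matrix multiplication:
[[1, 1], [0, 1]] × [-11, -10]ᵀ
= [(1)(-11) + (1)(-10), (0)(-11) + (1)(-10)]ᵀ
= [-21, -10]ᵀ
Result: (-21, -10)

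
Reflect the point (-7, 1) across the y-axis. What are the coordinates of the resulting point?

Reflection across y-axis: (-7, 1) → (7, 1)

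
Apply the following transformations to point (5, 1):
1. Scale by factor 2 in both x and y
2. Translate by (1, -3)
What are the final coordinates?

Step 1: Scale (5, 1) by 2 → (10, 2)
Step 2: Translate by (1, -3) → (11, -1)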